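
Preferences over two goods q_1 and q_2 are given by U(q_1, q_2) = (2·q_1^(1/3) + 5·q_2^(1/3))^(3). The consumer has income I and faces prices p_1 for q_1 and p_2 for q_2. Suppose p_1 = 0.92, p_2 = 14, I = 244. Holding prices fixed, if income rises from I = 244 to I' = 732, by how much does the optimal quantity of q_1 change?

Δq_1* = 263.4648

MRS = MU_q_1/MU_q_2 = (2/5)·(q_2/q_1)^(2/3). Set equal to p_1/p_2.
Solve for the ratio: q_2/q_1 = [(5/2)·p_1/p_2]^(1.5).
With the ratio pinned down, the budget gives q_1* = I/(p_1 + p_2·(q_2/q_1)) and q_2* = (q_2/q_1)·q_1*.
Numerically q_2/q_1 = 0.066589, so q_1* = 244/(0.92 + 14·0.066589) = 131.7324.
At I' = 732: q_1* = 395.1972. Change: 395.1972 − 131.7324 = 263.4648.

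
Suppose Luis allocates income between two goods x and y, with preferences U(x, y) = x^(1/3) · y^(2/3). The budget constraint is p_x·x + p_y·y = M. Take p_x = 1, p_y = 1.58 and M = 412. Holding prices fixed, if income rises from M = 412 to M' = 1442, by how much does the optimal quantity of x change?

Δx* = 343.3333

MU_x/MU_y = (1/3·y)/(2/3·x); tangency sets this equal to p_x/p_y.
So 1/3·p_y·y = 2/3·p_x·x; combined with the budget, a share 1/3 of income goes to x.
Demand: x*(p_x,p_y,M) = 1/3·M/p_x and y* = 2/3·M/p_y.
At p_x=1, p_y=1.58, M=412: x* = 1/3·412/1 = 137.3333.
At M' = 1442: x* = 480.6667. Change: 480.6667 − 137.3333 = 343.3333.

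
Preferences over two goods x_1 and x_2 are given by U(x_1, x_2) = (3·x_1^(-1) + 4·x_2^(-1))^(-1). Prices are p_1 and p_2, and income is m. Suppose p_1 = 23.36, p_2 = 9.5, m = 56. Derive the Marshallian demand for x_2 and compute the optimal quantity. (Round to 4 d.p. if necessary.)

x_2* = 2.4999

MU_x_1 ∝ 3·x_1^(-2), MU_x_2 ∝ 4·x_2^(-2), so MRS = (3/4)·(x_2/x_1)^(2) = p_1/p_2.
Hence x_2/x_1 = ((4/3)·p_1/p_2)^(1/(2)), i.e. raised to the 0.5 power.
Substitute x_2 = (x_2/x_1)·x_1 into the budget: x_1* = m/(p_1 + p_2·(x_2/x_1)).
Numerically x_2/x_1 = 1.81069, so x_1* = 56/(23.36 + 9.5·1.81069) = 1.3806 and x_2* = 1.81069·1.3806 = 2.4999.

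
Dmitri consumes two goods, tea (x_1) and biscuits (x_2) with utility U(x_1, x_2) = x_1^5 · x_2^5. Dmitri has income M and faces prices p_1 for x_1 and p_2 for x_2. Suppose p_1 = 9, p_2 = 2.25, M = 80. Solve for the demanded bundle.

Demand: x_1*(p_1,p_2,M) = 0.5·M/p_1 and x_2* = 0.5·M/p_2.
At p_1=9, p_2=2.25, M=80: x_1* = 0.5·80/9 = 4.4444, x_2* = 17.7778.

x_1* = 4.4444, x_2* = 17.7778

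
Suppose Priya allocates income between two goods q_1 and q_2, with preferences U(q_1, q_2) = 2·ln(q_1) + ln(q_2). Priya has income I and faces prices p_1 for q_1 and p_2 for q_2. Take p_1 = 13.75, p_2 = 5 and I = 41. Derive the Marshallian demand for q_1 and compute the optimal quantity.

q_1* = 1.9879

MU_q_1/MU_q_2 = (2·q_2)/(q_1); tangency sets this equal to p_1/p_2.
Rearranging, p_2·q_2 = (1/2)·p_1·q_1. Substituting into the budget gives p_1·q_1·(1 + (1/2)) = I.
Demand: q_1*(p_1,p_2,I) = 2/3·I/p_1 and q_2* = 1/3·I/p_2.
At p_1=13.75, p_2=5, I=41: q_1* = 2/3·41/13.75 = 1.9879.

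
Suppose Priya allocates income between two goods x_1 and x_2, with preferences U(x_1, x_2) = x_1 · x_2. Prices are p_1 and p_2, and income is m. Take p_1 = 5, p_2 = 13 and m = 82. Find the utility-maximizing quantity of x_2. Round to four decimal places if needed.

Tangency: MRS = x_2/x_1 = p_1/p_2.
Rearranging, p_2·x_2 = p_1·x_1. Substituting into the budget gives p_1·x_1·(1 + 1) = m.
Demand: x_1*(p_1,p_2,m) = 0.5·m/p_1 and x_2* = 0.5·m/p_2.
At p_1=5, p_2=13, m=82: x_2* = 0.5·82/13 = 3.1538.

x_2* = 3.1538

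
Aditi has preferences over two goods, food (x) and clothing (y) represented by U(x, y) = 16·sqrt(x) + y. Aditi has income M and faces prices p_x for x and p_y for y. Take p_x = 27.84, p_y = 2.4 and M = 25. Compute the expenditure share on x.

share on x = 0.5297

Utility is quasi-linear in y; the FOC for x is 8/√x = p_x/p_y.
Thus x* = (8·p_y/p_x)² — independent of M — with the rest of income spent on y.
Plugging in: x* = (8·2.4/27.84)² = 0.4756, y* = 4.8994.
Expenditure on x: 27.84·0.4756 = 13.2414; share = 0.5297.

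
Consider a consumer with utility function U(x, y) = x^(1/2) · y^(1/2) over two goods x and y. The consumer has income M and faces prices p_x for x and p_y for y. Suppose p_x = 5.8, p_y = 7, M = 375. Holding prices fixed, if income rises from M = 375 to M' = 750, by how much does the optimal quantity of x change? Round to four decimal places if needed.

The MRS is y/x. Set MRS = p_x/p_y.
So 0.5·p_y·y = 0.5·p_x·x; combined with the budget, a share 0.5 of income goes to x.
Demand: x*(p_x,p_y,M) = 0.5·M/p_x and y* = 0.5·M/p_y.
At p_x=5.8, p_y=7, M=375: x* = 0.5·375/5.8 = 32.3276.
At M' = 750: x* = 64.6552. Change: 64.6552 − 32.3276 = 32.3276.

Δx* = 32.3276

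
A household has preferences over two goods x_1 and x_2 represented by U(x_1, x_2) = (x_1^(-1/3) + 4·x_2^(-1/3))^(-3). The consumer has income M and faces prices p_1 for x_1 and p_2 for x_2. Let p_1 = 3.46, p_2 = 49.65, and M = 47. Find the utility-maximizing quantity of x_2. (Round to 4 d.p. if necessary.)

x_2* = 0.8011

Substitute x_2 = (x_2/x_1)·x_1 into the budget: x_1* = M/(p_1 + p_2·(x_2/x_1)).
Numerically x_2/x_1 = 0.38363, so x_1* = 47/(3.46 + 49.65·0.38363) = 2.0882 and x_2* = 0.38363·2.0882 = 0.8011.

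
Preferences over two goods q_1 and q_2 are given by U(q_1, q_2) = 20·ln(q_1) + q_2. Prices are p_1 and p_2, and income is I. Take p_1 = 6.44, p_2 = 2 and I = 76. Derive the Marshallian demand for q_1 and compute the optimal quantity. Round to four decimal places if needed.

q_1* = 6.2112

Set MRS = p_1/p_2: (20/q_1)/1 = p_1/p_2.
So q_1*(p_1,p_2) = 20·p_2/p_1, independent of income; and q_2* = (I − 20·p_2)/p_2.
At the given prices: q_1* = 20·2/6.44 = 6.2112.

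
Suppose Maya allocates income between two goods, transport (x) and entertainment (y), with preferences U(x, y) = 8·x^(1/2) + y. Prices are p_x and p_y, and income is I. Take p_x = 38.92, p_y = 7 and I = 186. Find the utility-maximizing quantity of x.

x* = 0.5176

Set MRS = p_x/p_y: 4·x^(−1/2) = p_x/p_y.
Thus x* = (4·p_y/p_x)² — independent of I — with the rest of income spent on y.
Plugging in: x* = (4·7/38.92)² = 0.5176.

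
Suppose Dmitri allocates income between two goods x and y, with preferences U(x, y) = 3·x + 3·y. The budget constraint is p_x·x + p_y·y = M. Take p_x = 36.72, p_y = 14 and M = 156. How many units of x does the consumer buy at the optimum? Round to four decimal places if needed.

Numerically: x* = 0, y* = 11.1429.

x* = 0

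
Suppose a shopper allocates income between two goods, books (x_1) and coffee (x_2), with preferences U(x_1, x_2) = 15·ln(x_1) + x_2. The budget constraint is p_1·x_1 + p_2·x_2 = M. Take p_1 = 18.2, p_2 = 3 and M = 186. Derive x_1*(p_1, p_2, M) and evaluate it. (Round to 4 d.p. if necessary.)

x_1* = 2.4725

Set MRS = p_1/p_2: (15/x_1)/1 = p_1/p_2.
So x_1*(p_1,p_2) = 15·p_2/p_1, independent of income; and x_2* = (M − 15·p_2)/p_2.
At the given prices: x_1* = 15·3/18.2 = 2.4725.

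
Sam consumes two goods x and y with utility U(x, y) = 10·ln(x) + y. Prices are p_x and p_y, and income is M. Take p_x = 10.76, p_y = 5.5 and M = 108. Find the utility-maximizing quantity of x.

Set MRS = p_x/p_y: (10/x)/1 = p_x/p_y.
So x*(p_x,p_y) = 10·p_y/p_x, independent of income; and y* = (M − 10·p_y)/p_y.
At the given prices: x* = 10·5.5/10.76 = 5.1115.

x* = 5.1115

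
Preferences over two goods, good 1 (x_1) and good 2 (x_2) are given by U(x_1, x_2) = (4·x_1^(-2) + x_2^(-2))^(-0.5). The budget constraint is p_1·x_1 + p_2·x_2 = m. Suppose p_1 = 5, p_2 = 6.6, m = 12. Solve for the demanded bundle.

x_1* = 1.3652, x_2* = 0.784

From the CES first-order condition, 4·(x_2/x_1)^(3) = p_1/p_2.
Hence x_2/x_1 = ((1/4)·p_1/p_2)^(1/(3)), i.e. raised to the 1/3 power.
Substitute x_2 = (x_2/x_1)·x_1 into the budget: x_1* = m/(p_1 + p_2·(x_2/x_1)).
Numerically x_2/x_1 = 0.574278, so x_1* = 12/(5 + 6.6·0.574278) = 1.3652 and x_2* = 0.574278·1.3652 = 0.784.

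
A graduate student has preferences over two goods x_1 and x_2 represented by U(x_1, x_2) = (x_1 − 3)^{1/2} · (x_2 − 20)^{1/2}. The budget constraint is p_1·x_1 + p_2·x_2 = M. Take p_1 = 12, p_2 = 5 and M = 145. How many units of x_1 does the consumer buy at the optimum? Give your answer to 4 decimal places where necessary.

After buying the subsistence bundle (3, 20), a share 0.5 of the remaining income goes to x_1: x_1* = 3 + 0.5·(M − 3p_1 − 20p_2)/p_1.
Discretionary income = 145 − 3·12 − 20·5 = 9; x_1* = 3 + 0.5·9/12 = 3.375.

x_1* = 3.375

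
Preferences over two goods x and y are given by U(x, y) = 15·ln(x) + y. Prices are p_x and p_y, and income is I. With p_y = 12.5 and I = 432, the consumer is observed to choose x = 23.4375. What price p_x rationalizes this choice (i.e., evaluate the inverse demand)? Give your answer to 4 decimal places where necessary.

Set MRS = p_x/p_y: (15/x)/1 = p_x/p_y.
So x*(p_x,p_y) = 15·p_y/p_x, independent of income; and y* = (I − 15·p_y)/p_y.
Set x* = 23.4375 in the demand function and solve for p_x: p_x = 8.

p_x = 8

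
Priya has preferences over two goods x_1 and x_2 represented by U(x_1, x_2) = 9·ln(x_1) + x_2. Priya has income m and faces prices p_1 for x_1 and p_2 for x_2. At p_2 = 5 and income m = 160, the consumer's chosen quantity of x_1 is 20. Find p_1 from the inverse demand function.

MU_x_1 = 9/x_1, MU_x_2 = 1. Tangency: 9/x_1 = p_1/p_2.
So x_1*(p_1,p_2) = 9·p_2/p_1, independent of income; and x_2* = (m − 9·p_2)/p_2.
Set x_1* = 20 in the demand function and solve for p_1: p_1 = 2.25.

p_1 = 2.25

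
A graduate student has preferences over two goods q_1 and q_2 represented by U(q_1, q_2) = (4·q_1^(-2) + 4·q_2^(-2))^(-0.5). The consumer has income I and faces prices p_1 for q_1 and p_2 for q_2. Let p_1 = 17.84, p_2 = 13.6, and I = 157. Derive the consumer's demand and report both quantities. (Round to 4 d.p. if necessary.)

MU_q_1 ∝ 4·q_1^(-3), MU_q_2 ∝ 4·q_2^(-3), so MRS = (q_2/q_1)^(3) = p_1/p_2.
Hence q_2/q_1 = (p_1/p_2)^(1/(3)), i.e. raised to the 1/3 power.
With the ratio pinned down, the budget gives q_1* = I/(p_1 + p_2·(q_2/q_1)) and q_2* = (q_2/q_1)·q_1*.
Numerically q_2/q_1 = 1.094675, so q_1* = 157/(17.84 + 13.6·1.094675) = 4.7972 and q_2* = 1.094675·4.7972 = 5.2514.

q_1* = 4.7972, q_2* = 5.2514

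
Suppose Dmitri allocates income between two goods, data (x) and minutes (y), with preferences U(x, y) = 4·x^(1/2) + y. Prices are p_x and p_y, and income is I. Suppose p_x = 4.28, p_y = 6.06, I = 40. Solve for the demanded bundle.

MU_x = 2/√x, MU_y = 1. Tangency: 2/√x = p_x/p_y.
Solve: √x = 2·p_y/p_x, so x*(p_x,p_y) = (2·p_y/p_x)², and y* = (I − p_x·x*)/p_y.
Plugging in: x* = (2·6.06/4.28)² = 8.019, y* = 0.9371.

x* = 8.019, y* = 0.9371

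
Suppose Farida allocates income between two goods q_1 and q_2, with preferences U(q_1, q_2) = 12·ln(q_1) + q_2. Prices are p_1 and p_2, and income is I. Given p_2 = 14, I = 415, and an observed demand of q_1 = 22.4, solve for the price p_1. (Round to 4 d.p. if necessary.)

p_1 = 7.5

Set MRS = p_1/p_2: (12/q_1)/1 = p_1/p_2.
So q_1*(p_1,p_2) = 12·p_2/p_1, independent of income; and q_2* = (I − 12·p_2)/p_2.
Set q_1* = 22.4 in the demand function and solve for p_1: p_1 = 7.5.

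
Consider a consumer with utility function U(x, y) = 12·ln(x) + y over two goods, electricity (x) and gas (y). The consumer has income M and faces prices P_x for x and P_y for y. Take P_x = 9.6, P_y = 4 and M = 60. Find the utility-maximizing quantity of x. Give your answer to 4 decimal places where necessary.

MU_x = 12/x, MU_y = 1. Tangency: 12/x = P_x/P_y.
So x*(P_x,P_y) = 12·P_y/P_x, independent of income; and y* = (M − 12·P_y)/P_y.
At the given prices: x* = 12·4/9.6 = 5.

x* = 5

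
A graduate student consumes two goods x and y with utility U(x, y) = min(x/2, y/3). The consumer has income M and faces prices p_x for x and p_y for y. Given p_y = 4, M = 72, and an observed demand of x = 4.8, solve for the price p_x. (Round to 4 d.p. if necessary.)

With perfect complements, no substitution: consume in ratio x:y = 2:3.
Budget: p_x·x + p_y·(3/2)·x = M, so (2·p_x + 3·p_y)·x = 2·M.
Demand: x*(p_x,p_y,M) = 2·M/(2·p_x + 3·p_y), y* = 3·M/(2·p_x + 3·p_y).
Set x* = 4.8 in the demand function and solve for p_x: p_x = 9.

p_x = 9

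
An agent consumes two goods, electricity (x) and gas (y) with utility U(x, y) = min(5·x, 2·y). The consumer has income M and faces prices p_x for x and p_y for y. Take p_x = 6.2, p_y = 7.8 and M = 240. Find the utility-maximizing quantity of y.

With perfect complements, no substitution: consume in ratio x:y = 2:5.
Budget: p_x·x + p_y·(5/2)·x = M, so (2·p_x + 5·p_y)·x = 2·M.
Demand: x*(p_x,p_y,M) = 2·M/(2·p_x + 5·p_y), y* = 5·M/(2·p_x + 5·p_y).
Here 2·6.2 + 5·7.8 = 51.4, giving y* = 23.3463.

y* = 23.3463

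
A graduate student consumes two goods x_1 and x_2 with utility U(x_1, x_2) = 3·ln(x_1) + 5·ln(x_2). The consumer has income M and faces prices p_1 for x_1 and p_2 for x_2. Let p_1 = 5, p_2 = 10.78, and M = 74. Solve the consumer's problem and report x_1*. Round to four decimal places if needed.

The MRS is (3/5)·x_2/x_1. Set MRS = p_1/p_2.
Rearranging, p_2·x_2 = (5/3)·p_1·x_1. Substituting into the budget gives p_1·x_1·(1 + (5/3)) = M.
Demand: x_1*(p_1,p_2,M) = 0.375·M/p_1 and x_2* = 0.625·M/p_2.
At p_1=5, p_2=10.78, M=74: x_1* = 0.375·74/5 = 5.55.

x_1* = 5.55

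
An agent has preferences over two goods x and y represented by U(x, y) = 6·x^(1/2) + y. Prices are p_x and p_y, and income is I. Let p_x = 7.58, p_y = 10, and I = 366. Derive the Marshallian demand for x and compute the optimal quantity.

x* = 15.6641

Utility is quasi-linear in y; the FOC for x is 3/√x = p_x/p_y.
Solve: √x = 3·p_y/p_x, so x*(p_x,p_y) = (3·p_y/p_x)², and y* = (I − p_x·x*)/p_y.
Plugging in: x* = (3·10/7.58)² = 15.6641.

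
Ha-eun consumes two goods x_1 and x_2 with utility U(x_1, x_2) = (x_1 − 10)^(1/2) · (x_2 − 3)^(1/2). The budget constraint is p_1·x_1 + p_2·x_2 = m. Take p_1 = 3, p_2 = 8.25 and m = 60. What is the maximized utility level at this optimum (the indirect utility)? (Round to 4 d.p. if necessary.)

This is Cobb-Douglas in (x_1−10, x_2−3): tangency gives 0.5·p_2·(x_2−3) = 0.5·p_1·(x_1−10).
Substituting into the budget: x_1* = 10 + 0.5·(m − 10·p_1 − 3·p_2)/p_1, and x_2* = 3 + 0.5·(…)/p_2.
Discretionary income = 60 − 10·3 − 3·8.25 = 5.25; x_1* = 10 + 0.5·5.25/3 = 10.875; x_2* = 3 + 0.5·5.25/8.25 = 3.3182.
Utility at the optimum: U(10.875, 3.3182) = 0.5276.

V = 0.5276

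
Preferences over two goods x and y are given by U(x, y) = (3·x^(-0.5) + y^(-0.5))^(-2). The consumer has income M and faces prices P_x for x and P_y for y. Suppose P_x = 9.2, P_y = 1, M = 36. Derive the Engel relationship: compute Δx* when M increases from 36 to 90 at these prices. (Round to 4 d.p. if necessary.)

Δx* = 4.7742

Numerically y/x = 2.110787, so x* = 36/(9.2 + 1·2.110787) = 3.1828.
At M' = 90: x* = 7.957. Change: 7.957 − 3.1828 = 4.7742.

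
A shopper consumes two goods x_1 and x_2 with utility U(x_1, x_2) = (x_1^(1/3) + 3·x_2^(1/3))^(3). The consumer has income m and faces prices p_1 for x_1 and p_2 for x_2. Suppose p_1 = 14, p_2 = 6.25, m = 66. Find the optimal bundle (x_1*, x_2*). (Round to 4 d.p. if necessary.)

x_1* = 0.5371, x_2* = 9.3568

With the ratio pinned down, the budget gives x_1* = m/(p_1 + p_2·(x_2/x_1)) and x_2* = (x_2/x_1)·x_1*.
Numerically x_2/x_1 = 17.420231, so x_1* = 66/(14 + 6.25·17.420231) = 0.5371 and x_2* = 17.420231·0.5371 = 9.3568.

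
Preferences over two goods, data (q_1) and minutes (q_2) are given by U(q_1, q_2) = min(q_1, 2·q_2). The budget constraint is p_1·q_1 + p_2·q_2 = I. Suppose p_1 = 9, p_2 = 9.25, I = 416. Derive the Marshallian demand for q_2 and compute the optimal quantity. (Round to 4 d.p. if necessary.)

q_2* = 15.2661

With perfect complements, no substitution: consume in ratio q_1:q_2 = 2:1.
Budget: p_1·q_1 + p_2·(1/2)·q_1 = I, so (2·p_1 + p_2)·q_1 = 2·I.
Demand: q_1*(p_1,p_2,I) = 2·I/(2·p_1 + p_2), q_2* = I/(2·p_1 + p_2).
Here 2·9 + 9.25 = 27.25, giving q_2* = 15.2661.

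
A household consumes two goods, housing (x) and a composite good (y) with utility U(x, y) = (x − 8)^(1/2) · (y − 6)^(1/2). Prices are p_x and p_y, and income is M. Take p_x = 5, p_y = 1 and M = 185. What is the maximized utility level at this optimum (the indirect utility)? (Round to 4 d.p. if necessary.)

V = 31.0813

Discretionary income = 185 − 8·5 − 6·1 = 139; x* = 8 + 0.5·139/5 = 21.9; y* = 6 + 0.5·139/1 = 75.5.
Utility at the optimum: U(21.9, 75.5) = 31.0813.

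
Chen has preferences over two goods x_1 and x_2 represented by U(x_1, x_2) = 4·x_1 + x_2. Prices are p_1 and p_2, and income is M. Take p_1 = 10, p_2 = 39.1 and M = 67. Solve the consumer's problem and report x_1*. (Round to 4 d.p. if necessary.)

x_1* = 6.7

Numerically: x_1* = 6.7, x_2* = 0.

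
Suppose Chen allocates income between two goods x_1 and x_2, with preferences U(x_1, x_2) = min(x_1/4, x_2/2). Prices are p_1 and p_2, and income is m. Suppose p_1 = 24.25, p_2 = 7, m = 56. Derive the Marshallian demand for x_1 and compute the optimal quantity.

With perfect complements, no substitution: consume in ratio x_1:x_2 = 4:2.
Budget: p_1·x_1 + p_2·(1/2)·x_1 = m, so (4·p_1 + 2·p_2)·x_1 = 4·m.
Demand: x_1*(p_1,p_2,m) = 4·m/(4·p_1 + 2·p_2), x_2* = 2·m/(4·p_1 + 2·p_2).
Here 4·24.25 + 2·7 = 111, giving x_1* = 2.018.

x_1* = 2.018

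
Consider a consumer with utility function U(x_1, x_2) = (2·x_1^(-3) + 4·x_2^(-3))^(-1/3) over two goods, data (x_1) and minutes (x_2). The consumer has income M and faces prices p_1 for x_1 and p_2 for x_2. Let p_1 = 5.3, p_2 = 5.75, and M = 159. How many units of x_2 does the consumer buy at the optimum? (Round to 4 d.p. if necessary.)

From the CES first-order condition, (1/2)·(x_2/x_1)^(4) = p_1/p_2.
Hence x_2/x_1 = (2·p_1/p_2)^(1/(4)), i.e. raised to the 0.25 power.
Substitute x_2 = (x_2/x_1)·x_1 into the budget: x_1* = M/(p_1 + p_2·(x_2/x_1)).
Numerically x_2/x_1 = 1.165224, so x_1* = 159/(5.3 + 5.75·1.165224) = 13.25 and x_2* = 1.165224·13.25 = 15.4392.

x_2* = 15.4392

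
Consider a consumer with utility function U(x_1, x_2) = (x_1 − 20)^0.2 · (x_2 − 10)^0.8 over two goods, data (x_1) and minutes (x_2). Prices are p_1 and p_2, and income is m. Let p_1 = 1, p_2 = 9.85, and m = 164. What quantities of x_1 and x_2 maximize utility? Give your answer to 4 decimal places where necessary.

x_1* = 29.1, x_2* = 13.6954

MRS = (1/4)·(x_2−10)/(x_1−20). Tangency with p_1/p_2 gives x_2−10 = 4·(p_1/p_2)·(x_1−20).
After buying the subsistence bundle (20, 10), a share 0.2 of the remaining income goes to x_1: x_1* = 20 + 0.2·(m − 20p_1 − 10p_2)/p_1.
Discretionary income = 164 − 20·1 − 10·9.85 = 45.5; x_1* = 20 + 0.2·45.5/1 = 29.1; x_2* = 10 + 0.8·45.5/9.85 = 13.6954.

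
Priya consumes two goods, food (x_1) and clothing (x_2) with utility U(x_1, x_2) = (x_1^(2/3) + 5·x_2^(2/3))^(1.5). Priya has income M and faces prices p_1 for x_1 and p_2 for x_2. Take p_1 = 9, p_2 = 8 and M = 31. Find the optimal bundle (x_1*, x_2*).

From the CES first-order condition, (1/5)·(x_2/x_1)^(1/3) = p_1/p_2.
Solve for the ratio: x_2/x_1 = [5·p_1/p_2]^(3).
With the ratio pinned down, the budget gives x_1* = M/(p_1 + p_2·(x_2/x_1)) and x_2* = (x_2/x_1)·x_1*.
Numerically x_2/x_1 = 177.978516, so x_1* = 31/(9 + 8·177.978516) = 0.0216 and x_2* = 177.978516·0.0216 = 3.8507.

x_1* = 0.0216, x_2* = 3.8507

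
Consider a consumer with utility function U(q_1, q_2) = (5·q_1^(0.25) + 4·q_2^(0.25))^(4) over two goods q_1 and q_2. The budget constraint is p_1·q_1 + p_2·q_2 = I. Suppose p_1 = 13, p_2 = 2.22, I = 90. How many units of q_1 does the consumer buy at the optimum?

q_1* = 2.9604

MRS = MU_q_1/MU_q_2 = (5/4)·(q_2/q_1)^(0.75). Set equal to p_1/p_2.
Hence q_2/q_1 = ((4/5)·p_1/p_2)^(1/(0.75)), i.e. raised to the 4/3 power.
Substitute q_2 = (q_2/q_1)·q_1 into the budget: q_1* = I/(p_1 + p_2·(q_2/q_1)).
Numerically q_2/q_1 = 7.838636, so q_1* = 90/(13 + 2.22·7.838636) = 2.9604.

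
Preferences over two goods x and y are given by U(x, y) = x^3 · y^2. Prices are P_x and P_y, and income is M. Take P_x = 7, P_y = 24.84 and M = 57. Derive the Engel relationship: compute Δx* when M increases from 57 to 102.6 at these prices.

Tangency: MRS = (3/2)·y/x = P_x/P_y.
So 3·P_y·y = 2·P_x·x; combined with the budget, a share 0.6 of income goes to x.
Demand: x*(P_x,P_y,M) = 0.6·M/P_x and y* = 0.4·M/P_y.
At P_x=7, P_y=24.84, M=57: x* = 0.6·57/7 = 4.8857.
At M' = 102.6: x* = 8.7943. Change: 8.7943 − 4.8857 = 3.9086.

Δx* = 3.9086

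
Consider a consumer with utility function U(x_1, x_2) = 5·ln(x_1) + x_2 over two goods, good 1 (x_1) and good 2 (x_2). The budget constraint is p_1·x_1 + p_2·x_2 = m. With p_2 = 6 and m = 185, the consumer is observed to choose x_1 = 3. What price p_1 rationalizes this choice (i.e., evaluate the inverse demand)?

Set MRS = p_1/p_2: (5/x_1)/1 = p_1/p_2.
So x_1*(p_1,p_2) = 5·p_2/p_1, independent of income; and x_2* = (m − 5·p_2)/p_2.
Set x_1* = 3 in the demand function and solve for p_1: p_1 = 10.

p_1 = 10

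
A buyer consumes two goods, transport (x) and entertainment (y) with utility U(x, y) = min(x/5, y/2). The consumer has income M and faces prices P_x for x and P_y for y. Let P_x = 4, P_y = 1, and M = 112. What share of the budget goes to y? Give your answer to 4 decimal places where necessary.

share on y = 0.0909

Leontief preferences: the optimum is at the kink where x/5 = y/2, i.e. y = (2/5)·x.
Budget: P_x·x + P_y·(2/5)·x = M, so (5·P_x + 2·P_y)·x = 5·M.
Demand: x*(P_x,P_y,M) = 5·M/(5·P_x + 2·P_y), y* = 2·M/(5·P_x + 2·P_y).
Here 5·4 + 2·1 = 22, giving x* = 25.4545 and y* = 10.1818.
Expenditure on y: 1·10.1818 = 10.1818; share = 0.0909.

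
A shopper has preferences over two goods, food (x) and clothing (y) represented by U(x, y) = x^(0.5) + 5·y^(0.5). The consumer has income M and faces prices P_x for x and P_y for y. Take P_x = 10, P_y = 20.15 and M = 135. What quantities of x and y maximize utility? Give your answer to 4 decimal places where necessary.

From the CES first-order condition, (1/5)·(y/x)^(0.5) = P_x/P_y.
Hence y/x = (5·P_x/P_y)^(1/(0.5)), i.e. raised to the 2 power.
Substitute y = (y/x)·x into the budget: x* = M/(P_x + P_y·(y/x)).
Numerically y/x = 6.157294, so x* = 135/(10 + 20.15·6.157294) = 1.0069 and y* = 6.157294·1.0069 = 6.2.

x* = 1.0069, y* = 6.2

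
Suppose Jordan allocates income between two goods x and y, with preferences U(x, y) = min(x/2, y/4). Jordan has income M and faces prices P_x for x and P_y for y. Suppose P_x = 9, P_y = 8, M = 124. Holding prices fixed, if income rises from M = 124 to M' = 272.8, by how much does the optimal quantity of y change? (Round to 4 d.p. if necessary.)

Δy* = 11.904

Demand: x*(P_x,P_y,M) = 2·M/(2·P_x + 4·P_y), y* = 4·M/(2·P_x + 4·P_y).
Here 2·9 + 4·8 = 50, giving y* = 9.92.
At M' = 272.8: y* = 21.824. Change: 21.824 − 9.92 = 11.904.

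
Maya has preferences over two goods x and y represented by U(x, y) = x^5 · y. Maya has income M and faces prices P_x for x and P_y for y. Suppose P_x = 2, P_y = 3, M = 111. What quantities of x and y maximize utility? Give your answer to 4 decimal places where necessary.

x* = 46.25, y* = 6.1667

Demand: x*(P_x,P_y,M) = 5/6·M/P_x and y* = 1/6·M/P_y.
At P_x=2, P_y=3, M=111: x* = 5/6·111/2 = 46.25, y* = 6.1667.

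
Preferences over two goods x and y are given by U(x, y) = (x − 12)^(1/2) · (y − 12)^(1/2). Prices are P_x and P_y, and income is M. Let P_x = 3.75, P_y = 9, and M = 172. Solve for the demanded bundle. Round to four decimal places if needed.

x* = 14.5333, y* = 13.0556

MRS = (y−12)/(x−12). Tangency with P_x/P_y gives y−12 = (P_x/P_y)·(x−12).
After buying the subsistence bundle (12, 12), a share 0.5 of the remaining income goes to x: x* = 12 + 0.5·(M − 12P_x − 12P_y)/P_x.
Discretionary income = 172 − 12·3.75 − 12·9 = 19; x* = 12 + 0.5·19/3.75 = 14.5333; y* = 12 + 0.5·19/9 = 13.0556.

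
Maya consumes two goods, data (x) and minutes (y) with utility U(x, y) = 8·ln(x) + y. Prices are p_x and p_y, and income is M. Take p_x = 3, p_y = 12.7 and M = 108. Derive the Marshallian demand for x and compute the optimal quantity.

So x*(p_x,p_y) = 8·p_y/p_x, independent of income; and y* = (M − 8·p_y)/p_y.
At the given prices: x* = 8·12.7/3 = 33.8667.

x* = 33.8667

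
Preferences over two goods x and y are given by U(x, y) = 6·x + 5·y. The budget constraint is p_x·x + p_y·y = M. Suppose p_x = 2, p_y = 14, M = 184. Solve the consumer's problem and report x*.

x* = 92

Linear utility — the consumer picks whichever good has higher MU/price: 6/2 = 3 vs 5/14 = 0.3571.
x gives more utility per dollar, so spend all income on x: x* = M/p_x, y* = 0.
Numerically: x* = 92, y* = 0.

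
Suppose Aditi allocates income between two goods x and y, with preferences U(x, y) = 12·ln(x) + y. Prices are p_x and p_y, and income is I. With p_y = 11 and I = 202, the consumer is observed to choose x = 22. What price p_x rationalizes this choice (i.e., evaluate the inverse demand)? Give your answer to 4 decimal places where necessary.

MU_x = 12/x, MU_y = 1. Tangency: 12/x = p_x/p_y.
So x*(p_x,p_y) = 12·p_y/p_x, independent of income; and y* = (I − 12·p_y)/p_y.
Set x* = 22 in the demand function and solve for p_x: p_x = 6.

p_x = 6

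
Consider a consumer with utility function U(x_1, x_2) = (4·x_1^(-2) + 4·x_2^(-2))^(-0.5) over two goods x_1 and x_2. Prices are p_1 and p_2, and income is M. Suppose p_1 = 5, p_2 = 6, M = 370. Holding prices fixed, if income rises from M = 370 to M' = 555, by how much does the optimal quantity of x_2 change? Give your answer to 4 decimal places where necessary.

Δx_2* = 16.3524

With the ratio pinned down, the budget gives x_1* = M/(p_1 + p_2·(x_2/x_1)) and x_2* = (x_2/x_1)·x_1*.
Numerically x_2/x_1 = 0.941036, so x_1* = 370/(5 + 6·0.941036) = 34.7541 and x_2* = 0.941036·34.7541 = 32.7049.
At M' = 555: x_2* = 49.0573. Change: 49.0573 − 32.7049 = 16.3524.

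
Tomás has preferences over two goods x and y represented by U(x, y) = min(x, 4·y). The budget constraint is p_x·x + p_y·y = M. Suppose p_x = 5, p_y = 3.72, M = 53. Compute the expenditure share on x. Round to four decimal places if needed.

share on x = 0.8432

Leontief preferences: the optimum is at the kink where x/4 = y/1, i.e. y = (1/4)·x.
Budget: p_x·x + p_y·(1/4)·x = M, so (4·p_x + p_y)·x = 4·M.
Demand: x*(p_x,p_y,M) = 4·M/(4·p_x + p_y), y* = M/(4·p_x + p_y).
Here 4·5 + 3.72 = 23.72, giving x* = 8.9376 and y* = 2.2344.
Expenditure on x: 5·8.9376 = 44.688; share = 0.8432.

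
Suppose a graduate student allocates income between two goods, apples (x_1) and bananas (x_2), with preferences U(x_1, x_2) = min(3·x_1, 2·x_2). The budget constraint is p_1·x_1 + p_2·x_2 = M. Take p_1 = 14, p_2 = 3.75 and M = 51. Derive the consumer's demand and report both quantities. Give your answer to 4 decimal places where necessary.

With perfect complements, no substitution: consume in ratio x_1:x_2 = 2:3.
Budget: p_1·x_1 + p_2·(3/2)·x_1 = M, so (2·p_1 + 3·p_2)·x_1 = 2·M.
Demand: x_1*(p_1,p_2,M) = 2·M/(2·p_1 + 3·p_2), x_2* = 3·M/(2·p_1 + 3·p_2).
Here 2·14 + 3·3.75 = 39.25, giving x_1* = 2.5987 and x_2* = 3.8981.

x_1* = 2.5987, x_2* = 3.8981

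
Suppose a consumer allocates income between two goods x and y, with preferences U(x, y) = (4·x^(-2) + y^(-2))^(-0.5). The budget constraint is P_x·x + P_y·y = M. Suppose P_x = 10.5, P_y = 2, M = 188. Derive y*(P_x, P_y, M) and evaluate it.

With the ratio pinned down, the budget gives x* = M/(P_x + P_y·(y/x)) and y* = (y/x)·x*.
Numerically y/x = 1.09488, so x* = 188/(10.5 + 2·1.09488) = 14.8151 and y* = 1.09488·14.8151 = 16.2207.

y* = 16.2207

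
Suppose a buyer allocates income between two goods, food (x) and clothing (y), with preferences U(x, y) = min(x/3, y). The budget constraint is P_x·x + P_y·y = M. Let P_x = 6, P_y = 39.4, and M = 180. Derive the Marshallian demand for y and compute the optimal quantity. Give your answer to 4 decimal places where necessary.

y* = 3.1359

With perfect complements, no substitution: consume in ratio x:y = 3:1.
Budget: P_x·x + P_y·(1/3)·x = M, so (3·P_x + P_y)·x = 3·M.
Demand: x*(P_x,P_y,M) = 3·M/(3·P_x + P_y), y* = M/(3·P_x + P_y).
Here 3·6 + 39.4 = 57.4, giving y* = 3.1359.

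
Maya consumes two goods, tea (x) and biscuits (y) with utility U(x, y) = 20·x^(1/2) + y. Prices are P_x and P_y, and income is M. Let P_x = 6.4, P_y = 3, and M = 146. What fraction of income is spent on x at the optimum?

share on x = 0.9632

Set MRS = P_x/P_y: 10·x^(−1/2) = P_x/P_y.
Solve: √x = 10·P_y/P_x, so x*(P_x,P_y) = (10·P_y/P_x)², and y* = (M − P_x·x*)/P_y.
Plugging in: x* = (10·3/6.4)² = 21.9727, y* = 1.7917.
Expenditure on x: 6.4·21.9727 = 140.625; share = 0.9632.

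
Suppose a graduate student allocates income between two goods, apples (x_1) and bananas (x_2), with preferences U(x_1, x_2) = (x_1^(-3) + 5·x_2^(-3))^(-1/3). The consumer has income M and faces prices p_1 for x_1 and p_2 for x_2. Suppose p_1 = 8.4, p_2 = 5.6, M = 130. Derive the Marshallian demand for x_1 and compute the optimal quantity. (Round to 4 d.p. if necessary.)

x_1* = 7.3582

MU_x_1 ∝ x_1^(-4), MU_x_2 ∝ 5·x_2^(-4), so MRS = (1/5)·(x_2/x_1)^(4) = p_1/p_2.
Solve for the ratio: x_2/x_1 = [5·p_1/p_2]^(0.25).
Substitute x_2 = (x_2/x_1)·x_1 into the budget: x_1* = M/(p_1 + p_2·(x_2/x_1)).
Numerically x_2/x_1 = 1.654875, so x_1* = 130/(8.4 + 5.6·1.654875) = 7.3582.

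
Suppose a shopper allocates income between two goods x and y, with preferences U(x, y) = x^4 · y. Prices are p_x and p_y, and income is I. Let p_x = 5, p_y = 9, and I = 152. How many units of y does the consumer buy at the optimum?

y* = 3.3778

Tangency: MRS = 4·y/x = p_x/p_y.
Rearranging, p_y·y = (1/4)·p_x·x. Substituting into the budget gives p_x·x·(1 + (1/4)) = I.
Demand: x*(p_x,p_y,I) = 0.8·I/p_x and y* = 0.2·I/p_y.
At p_x=5, p_y=9, I=152: y* = 0.2·152/9 = 3.3778.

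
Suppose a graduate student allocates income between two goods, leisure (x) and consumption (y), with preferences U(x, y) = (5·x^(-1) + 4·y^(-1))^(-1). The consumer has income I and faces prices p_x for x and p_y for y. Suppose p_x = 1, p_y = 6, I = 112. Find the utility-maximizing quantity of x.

MRS = MU_x/MU_y = (5/4)·(y/x)^(2). Set equal to p_x/p_y.
Solve for the ratio: y/x = [(4/5)·p_x/p_y]^(0.5).
With the ratio pinned down, the budget gives x* = I/(p_x + p_y·(y/x)) and y* = (y/x)·x*.
Numerically y/x = 0.365148, so x* = 112/(1 + 6·0.365148) = 35.0999.

x* = 35.0999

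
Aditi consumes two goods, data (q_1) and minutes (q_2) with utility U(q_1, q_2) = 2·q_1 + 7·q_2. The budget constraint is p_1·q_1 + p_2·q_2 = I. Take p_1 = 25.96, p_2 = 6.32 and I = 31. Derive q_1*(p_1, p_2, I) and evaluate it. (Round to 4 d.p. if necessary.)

q_2 gives more utility per dollar, so spend all income on q_2: q_2* = I/p_2, q_1* = 0.
Numerically: q_1* = 0, q_2* = 4.9051.

q_1* = 0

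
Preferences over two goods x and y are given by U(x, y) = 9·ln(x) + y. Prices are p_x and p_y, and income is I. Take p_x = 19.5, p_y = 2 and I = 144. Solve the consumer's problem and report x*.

x* = 0.9231

MU_x = 9/x, MU_y = 1. Tangency: 9/x = p_x/p_y.
So x*(p_x,p_y) = 9·p_y/p_x, independent of income; and y* = (I − 9·p_y)/p_y.
At the given prices: x* = 9·2/19.5 = 0.9231.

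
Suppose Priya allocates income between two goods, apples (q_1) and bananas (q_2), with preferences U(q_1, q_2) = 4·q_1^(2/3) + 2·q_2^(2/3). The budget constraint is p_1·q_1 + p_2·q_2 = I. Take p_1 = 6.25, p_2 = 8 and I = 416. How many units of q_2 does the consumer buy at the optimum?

q_2* = 3.6861

MRS = MU_q_1/MU_q_2 = 2·(q_2/q_1)^(1/3). Set equal to p_1/p_2.
Hence q_2/q_1 = ((1/2)·p_1/p_2)^(1/(1/3)), i.e. raised to the 3 power.
Substitute q_2 = (q_2/q_1)·q_1 into the budget: q_1* = I/(p_1 + p_2·(q_2/q_1)).
Numerically q_2/q_1 = 0.059605, so q_1* = 416/(6.25 + 8·0.059605) = 61.8418 and q_2* = 0.059605·61.8418 = 3.6861.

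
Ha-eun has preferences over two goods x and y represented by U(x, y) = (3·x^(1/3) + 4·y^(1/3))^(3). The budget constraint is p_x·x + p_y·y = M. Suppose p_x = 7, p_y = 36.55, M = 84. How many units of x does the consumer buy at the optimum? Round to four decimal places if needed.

MRS = MU_x/MU_y = (3/4)·(y/x)^(2/3). Set equal to p_x/p_y.
Solve for the ratio: y/x = [(4/3)·p_x/p_y]^(1.5).
Substitute y = (y/x)·x into the budget: x* = M/(p_x + p_y·(y/x)).
Numerically y/x = 0.12904, so x* = 84/(7 + 36.55·0.12904) = 7.1694.

x* = 7.1694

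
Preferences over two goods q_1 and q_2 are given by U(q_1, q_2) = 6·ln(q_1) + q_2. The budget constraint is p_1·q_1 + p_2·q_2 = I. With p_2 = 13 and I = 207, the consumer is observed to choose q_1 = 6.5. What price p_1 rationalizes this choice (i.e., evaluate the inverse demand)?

Set MRS = p_1/p_2: (6/q_1)/1 = p_1/p_2.
So q_1*(p_1,p_2) = 6·p_2/p_1, independent of income; and q_2* = (I − 6·p_2)/p_2.
Set q_1* = 6.5 in the demand function and solve for p_1: p_1 = 12.

p_1 = 12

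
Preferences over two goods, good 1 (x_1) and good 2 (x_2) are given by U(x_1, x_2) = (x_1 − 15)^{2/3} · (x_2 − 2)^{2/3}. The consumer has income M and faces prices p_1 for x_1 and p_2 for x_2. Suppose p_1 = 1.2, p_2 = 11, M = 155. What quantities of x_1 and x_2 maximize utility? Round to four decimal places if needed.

x_1* = 62.9167, x_2* = 7.2273

Discretionary income = 155 − 15·1.2 − 2·11 = 115; x_1* = 15 + 0.5·115/1.2 = 62.9167; x_2* = 2 + 0.5·115/11 = 7.2273.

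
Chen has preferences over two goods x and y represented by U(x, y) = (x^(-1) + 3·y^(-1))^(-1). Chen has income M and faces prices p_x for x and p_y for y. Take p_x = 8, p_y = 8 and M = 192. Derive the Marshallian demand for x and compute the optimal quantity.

x* = 8.7846

From the CES first-order condition, (1/3)·(y/x)^(2) = p_x/p_y.
Hence y/x = (3·p_x/p_y)^(1/(2)), i.e. raised to the 0.5 power.
Substitute y = (y/x)·x into the budget: x* = M/(p_x + p_y·(y/x)).
Numerically y/x = 1.732051, so x* = 192/(8 + 8·1.732051) = 8.7846.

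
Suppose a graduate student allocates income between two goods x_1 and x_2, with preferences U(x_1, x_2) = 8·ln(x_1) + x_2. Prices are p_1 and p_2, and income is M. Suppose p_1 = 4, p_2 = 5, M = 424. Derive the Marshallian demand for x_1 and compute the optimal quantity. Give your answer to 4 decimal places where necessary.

x_1* = 10

MU_x_1 = 8/x_1, MU_x_2 = 1. Tangency: 8/x_1 = p_1/p_2.
So x_1*(p_1,p_2) = 8·p_2/p_1, independent of income; and x_2* = (M − 8·p_2)/p_2.
At the given prices: x_1* = 8·5/4 = 10.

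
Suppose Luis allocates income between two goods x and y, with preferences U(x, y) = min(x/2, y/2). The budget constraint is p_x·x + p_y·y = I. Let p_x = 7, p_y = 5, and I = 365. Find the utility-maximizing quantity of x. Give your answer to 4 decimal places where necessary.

Leontief preferences: the optimum is at the kink where x/2 = y/2, i.e. y = x.
Budget: p_x·x + p_y·x = I, so (2·p_x + 2·p_y)·x = 2·I.
Demand: x*(p_x,p_y,I) = 2·I/(2·p_x + 2·p_y), y* = 2·I/(2·p_x + 2·p_y).
Here 2·7 + 2·5 = 24, giving x* = 30.4167.

x* = 30.4167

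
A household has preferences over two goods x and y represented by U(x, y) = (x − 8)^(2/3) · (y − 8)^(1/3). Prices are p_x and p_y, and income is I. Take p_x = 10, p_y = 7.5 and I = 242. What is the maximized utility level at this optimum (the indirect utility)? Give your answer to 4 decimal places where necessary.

V = 5.9403

MRS = 2·(y−8)/(x−8). Tangency with p_x/p_y gives y−8 = (1/2)·(p_x/p_y)·(x−8).
After buying the subsistence bundle (8, 8), a share 2/3 of the remaining income goes to x: x* = 8 + 2/3·(I − 8p_x − 8p_y)/p_x.
Discretionary income = 242 − 8·10 − 8·7.5 = 102; x* = 8 + 2/3·102/10 = 14.8; y* = 8 + 1/3·102/7.5 = 12.5333.
Utility at the optimum: U(14.8, 12.5333) = 5.9403.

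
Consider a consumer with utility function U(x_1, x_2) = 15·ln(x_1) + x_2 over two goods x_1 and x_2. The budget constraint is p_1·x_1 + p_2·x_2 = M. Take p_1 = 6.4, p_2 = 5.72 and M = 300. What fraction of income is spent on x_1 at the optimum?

share on x_1 = 0.286

MU_x_1 = 15/x_1, MU_x_2 = 1. Tangency: 15/x_1 = p_1/p_2.
So x_1*(p_1,p_2) = 15·p_2/p_1, independent of income; and x_2* = (M − 15·p_2)/p_2.
At the given prices: x_1* = 15·5.72/6.4 = 13.4062, and x_2* = 37.4476.
Expenditure on x_1: 6.4·13.4062 = 85.8; share = 0.286.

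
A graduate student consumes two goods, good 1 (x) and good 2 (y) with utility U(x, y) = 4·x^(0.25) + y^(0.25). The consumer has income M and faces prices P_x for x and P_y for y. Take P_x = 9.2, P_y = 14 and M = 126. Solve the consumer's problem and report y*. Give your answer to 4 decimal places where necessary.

y* = 1.0839

MRS = MU_x/MU_y = 4·(y/x)^(0.75). Set equal to P_x/P_y.
Solve for the ratio: y/x = [(1/4)·P_x/P_y]^(4/3).
Substitute y = (y/x)·x into the budget: x* = M/(P_x + P_y·(y/x)).
Numerically y/x = 0.089977, so x* = 126/(9.2 + 14·0.089977) = 12.0463 and y* = 0.089977·12.0463 = 1.0839.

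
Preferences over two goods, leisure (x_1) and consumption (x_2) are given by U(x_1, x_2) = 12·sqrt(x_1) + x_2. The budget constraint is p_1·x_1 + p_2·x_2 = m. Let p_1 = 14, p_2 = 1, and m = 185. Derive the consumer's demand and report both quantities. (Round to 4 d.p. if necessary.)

MU_x_1 = 6/√x_1, MU_x_2 = 1. Tangency: 6/√x_1 = p_1/p_2.
Thus x_1* = (6·p_2/p_1)² — independent of m — with the rest of income spent on x_2.
Plugging in: x_1* = (6·1/14)² = 0.1837, x_2* = 182.4286.

x_1* = 0.1837, x_2* = 182.4286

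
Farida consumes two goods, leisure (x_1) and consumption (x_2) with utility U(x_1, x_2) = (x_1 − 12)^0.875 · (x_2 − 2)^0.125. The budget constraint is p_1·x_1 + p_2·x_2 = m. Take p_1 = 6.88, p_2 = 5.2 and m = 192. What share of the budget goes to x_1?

share on x_1 = 0.8814

MRS = 7·(x_2−2)/(x_1−12). Tangency with p_1/p_2 gives x_2−2 = (1/7)·(p_1/p_2)·(x_1−12).
After buying the subsistence bundle (12, 2), a share 0.875 of the remaining income goes to x_1: x_1* = 12 + 0.875·(m − 12p_1 − 2p_2)/p_1.
Discretionary income = 192 − 12·6.88 − 2·5.2 = 99.04; x_1* = 12 + 0.875·99.04/6.88 = 24.5959; x_2* = 2 + 0.125·99.04/5.2 = 4.3808.
Expenditure on x_1: 6.88·24.5959 = 169.22; share = 0.8814.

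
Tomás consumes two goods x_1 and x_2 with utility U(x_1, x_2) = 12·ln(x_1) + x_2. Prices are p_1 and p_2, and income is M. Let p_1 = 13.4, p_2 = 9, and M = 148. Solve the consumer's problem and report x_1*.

x_1* = 8.0597

Set MRS = p_1/p_2: (12/x_1)/1 = p_1/p_2.
So x_1*(p_1,p_2) = 12·p_2/p_1, independent of income; and x_2* = (M − 12·p_2)/p_2.
At the given prices: x_1* = 12·9/13.4 = 8.0597.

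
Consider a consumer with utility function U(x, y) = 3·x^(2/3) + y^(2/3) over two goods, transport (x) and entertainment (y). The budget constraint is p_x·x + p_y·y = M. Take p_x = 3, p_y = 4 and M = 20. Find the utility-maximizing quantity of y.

y* = 0.102

From the CES first-order condition, 3·(y/x)^(1/3) = p_x/p_y.
Solve for the ratio: y/x = [(1/3)·p_x/p_y]^(3).
Substitute y = (y/x)·x into the budget: x* = M/(p_x + p_y·(y/x)).
Numerically y/x = 0.015625, so x* = 20/(3 + 4·0.015625) = 6.5306 and y* = 0.015625·6.5306 = 0.102.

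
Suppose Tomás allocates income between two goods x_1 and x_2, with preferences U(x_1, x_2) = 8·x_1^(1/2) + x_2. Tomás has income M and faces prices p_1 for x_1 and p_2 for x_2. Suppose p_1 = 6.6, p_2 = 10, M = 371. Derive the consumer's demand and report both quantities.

MU_x_1 = 4/√x_1, MU_x_2 = 1. Tangency: 4/√x_1 = p_1/p_2.
Thus x_1* = (4·p_2/p_1)² — independent of M — with the rest of income spent on x_2.
Plugging in: x_1* = (4·10/6.6)² = 36.7309, x_2* = 12.8576.

x_1* = 36.7309, x_2* = 12.8576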